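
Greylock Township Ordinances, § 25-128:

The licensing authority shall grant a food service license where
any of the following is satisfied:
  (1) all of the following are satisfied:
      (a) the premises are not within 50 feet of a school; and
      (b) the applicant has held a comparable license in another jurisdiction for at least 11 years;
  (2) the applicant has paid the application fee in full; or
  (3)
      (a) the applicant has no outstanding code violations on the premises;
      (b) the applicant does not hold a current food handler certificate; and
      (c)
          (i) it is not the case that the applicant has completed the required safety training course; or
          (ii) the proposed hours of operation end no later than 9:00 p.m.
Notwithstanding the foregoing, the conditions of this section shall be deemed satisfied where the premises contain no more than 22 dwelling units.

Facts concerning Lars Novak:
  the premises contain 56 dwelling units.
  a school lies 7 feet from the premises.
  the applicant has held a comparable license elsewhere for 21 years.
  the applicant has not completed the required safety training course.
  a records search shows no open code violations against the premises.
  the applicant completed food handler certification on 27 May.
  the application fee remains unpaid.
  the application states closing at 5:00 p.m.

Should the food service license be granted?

No — denied.

(a) ≥50 ft from school — not satisfied.
(b) prior license ≥ 11 yr — satisfied.
(1): F AND T → false.
(2) fee paid — not satisfied.
(a) no code violations — satisfied.
(b) not (food handler cert.) — not satisfied.
(i) not (safety training) — met.
(ii) closes by 9 p.m. — satisfied.
(c): T OR T → true.
So (3) is not satisfied (T AND F AND T).
So Overall is not satisfied (F OR F OR F).
Exception (≤ 22 units) — not satisfied.
Result: main false OR exception false → false.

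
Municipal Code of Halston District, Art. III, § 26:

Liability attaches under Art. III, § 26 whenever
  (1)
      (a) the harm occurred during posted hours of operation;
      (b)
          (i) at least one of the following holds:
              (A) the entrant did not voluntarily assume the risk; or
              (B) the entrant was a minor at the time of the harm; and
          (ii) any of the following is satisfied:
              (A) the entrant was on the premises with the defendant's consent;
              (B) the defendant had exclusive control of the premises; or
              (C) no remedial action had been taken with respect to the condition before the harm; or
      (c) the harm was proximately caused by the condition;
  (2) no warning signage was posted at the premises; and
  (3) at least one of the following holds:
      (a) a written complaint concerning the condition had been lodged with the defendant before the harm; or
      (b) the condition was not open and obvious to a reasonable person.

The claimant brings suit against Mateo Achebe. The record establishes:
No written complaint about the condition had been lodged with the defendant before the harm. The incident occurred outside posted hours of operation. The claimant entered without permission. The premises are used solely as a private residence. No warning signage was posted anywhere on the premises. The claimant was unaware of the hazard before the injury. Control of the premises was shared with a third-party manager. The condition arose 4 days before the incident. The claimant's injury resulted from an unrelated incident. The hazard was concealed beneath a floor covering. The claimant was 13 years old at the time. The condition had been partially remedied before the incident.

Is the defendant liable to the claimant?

No — not liable.

(a) during posted hours — not satisfied.
(A) no assumed risk — holds.
(B) entrant a minor — holds.
(i) = T OR T = true.
(A) consent to enter — not met.
(B) exclusive control — fails.
(C) no remedial action — not satisfied.
(ii) = F OR F OR F = false.
(b): T AND F → false.
(c) proximate cause — not met.
So (1) is not satisfied (F OR F OR F).
(2) no signage posted — holds.
(a) complaint lodged — not satisfied.
(b) not open/obvious — holds.
So (3) is satisfied (F OR T).
Overall: F AND T AND T → false.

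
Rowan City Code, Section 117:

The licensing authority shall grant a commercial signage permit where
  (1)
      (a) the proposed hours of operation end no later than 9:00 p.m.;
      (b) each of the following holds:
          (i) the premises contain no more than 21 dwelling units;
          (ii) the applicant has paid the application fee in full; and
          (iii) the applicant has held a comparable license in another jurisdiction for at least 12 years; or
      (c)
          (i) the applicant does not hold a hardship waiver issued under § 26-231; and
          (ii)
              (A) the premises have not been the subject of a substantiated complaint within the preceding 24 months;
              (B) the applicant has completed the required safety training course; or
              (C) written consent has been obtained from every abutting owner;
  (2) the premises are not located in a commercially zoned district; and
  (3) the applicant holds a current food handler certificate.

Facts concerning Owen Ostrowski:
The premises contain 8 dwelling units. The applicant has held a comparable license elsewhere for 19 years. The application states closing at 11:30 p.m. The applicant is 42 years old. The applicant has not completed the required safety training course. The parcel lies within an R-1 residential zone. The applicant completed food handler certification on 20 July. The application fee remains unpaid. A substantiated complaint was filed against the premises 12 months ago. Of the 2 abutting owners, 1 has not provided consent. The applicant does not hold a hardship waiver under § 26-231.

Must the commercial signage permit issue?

(a) closes by 9 p.m. — not satisfied.
(i) ≤ 21 units — holds.
(ii) fee paid — fails.
(iii) prior license ≥ 12 yr — met.
(b) = T AND F AND T = false.
(i) not (hardship waiver) — met.
(A) no complaint in 24 mo. — not met.
(B) safety training — fails.
(C) all abutters consent — fails.
(ii): F OR F OR F → false.
So (c) is not satisfied (T AND F).
So (1) is not satisfied (F OR F OR F).
(2) not (commercially zoned) — holds.
(3) food handler cert. — met.
So Overall is not satisfied (F AND T AND T).

No — denied.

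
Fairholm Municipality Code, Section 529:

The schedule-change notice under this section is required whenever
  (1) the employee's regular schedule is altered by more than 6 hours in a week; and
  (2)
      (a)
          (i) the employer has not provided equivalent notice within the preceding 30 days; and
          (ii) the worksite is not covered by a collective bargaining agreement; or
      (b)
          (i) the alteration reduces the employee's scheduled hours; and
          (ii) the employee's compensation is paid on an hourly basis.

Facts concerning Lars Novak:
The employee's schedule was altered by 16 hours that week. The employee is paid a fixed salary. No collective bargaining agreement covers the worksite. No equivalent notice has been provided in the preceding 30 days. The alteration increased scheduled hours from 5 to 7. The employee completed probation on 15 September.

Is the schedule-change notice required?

(1) schedule shift > 6h — satisfied.
(i) no recent notice — met.
(ii) no CBA — holds.
(a): T AND T → true.
(i) hours reduced — not met.
(ii) hourly-paid — not met.
(b): F AND F → false.
So (2) is satisfied (T OR F).
Overall: T AND T → true.

Yes — required.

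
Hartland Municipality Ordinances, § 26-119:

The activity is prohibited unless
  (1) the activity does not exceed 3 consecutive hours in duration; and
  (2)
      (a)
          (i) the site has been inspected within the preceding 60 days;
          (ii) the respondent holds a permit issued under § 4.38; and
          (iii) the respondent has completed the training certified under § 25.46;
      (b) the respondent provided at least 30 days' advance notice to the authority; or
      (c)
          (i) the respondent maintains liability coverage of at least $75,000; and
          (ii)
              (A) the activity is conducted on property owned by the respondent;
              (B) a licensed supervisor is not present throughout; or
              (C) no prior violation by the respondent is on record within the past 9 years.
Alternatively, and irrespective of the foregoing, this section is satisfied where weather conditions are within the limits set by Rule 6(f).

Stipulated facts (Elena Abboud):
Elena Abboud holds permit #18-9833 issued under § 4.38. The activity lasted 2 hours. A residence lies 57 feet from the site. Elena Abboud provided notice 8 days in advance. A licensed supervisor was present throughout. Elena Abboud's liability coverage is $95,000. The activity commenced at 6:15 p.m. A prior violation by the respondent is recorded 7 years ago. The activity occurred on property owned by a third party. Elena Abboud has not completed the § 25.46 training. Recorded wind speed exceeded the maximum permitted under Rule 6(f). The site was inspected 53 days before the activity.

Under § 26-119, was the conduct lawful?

No — unlawful.

(1) ≤ 3 hrs duration — satisfied.
(i) site inspected — satisfied.
(ii) holds permit — satisfied.
(iii) training certified — fails.
(a) = T AND T AND F = false.
(b) ≥30 days' notice — fails.
(i) coverage ≥ $75,000 — satisfied.
(A) own property — not met.
(B) not (supervisor present) — not satisfied.
(C) no prior violation — not satisfied.
(ii): F OR F OR F → false.
(c) = T AND F = false.
(2): F OR F OR F → false.
Overall: T AND F → false.
Exception (weather ok) — not satisfied.
Result: main false OR exception false → false.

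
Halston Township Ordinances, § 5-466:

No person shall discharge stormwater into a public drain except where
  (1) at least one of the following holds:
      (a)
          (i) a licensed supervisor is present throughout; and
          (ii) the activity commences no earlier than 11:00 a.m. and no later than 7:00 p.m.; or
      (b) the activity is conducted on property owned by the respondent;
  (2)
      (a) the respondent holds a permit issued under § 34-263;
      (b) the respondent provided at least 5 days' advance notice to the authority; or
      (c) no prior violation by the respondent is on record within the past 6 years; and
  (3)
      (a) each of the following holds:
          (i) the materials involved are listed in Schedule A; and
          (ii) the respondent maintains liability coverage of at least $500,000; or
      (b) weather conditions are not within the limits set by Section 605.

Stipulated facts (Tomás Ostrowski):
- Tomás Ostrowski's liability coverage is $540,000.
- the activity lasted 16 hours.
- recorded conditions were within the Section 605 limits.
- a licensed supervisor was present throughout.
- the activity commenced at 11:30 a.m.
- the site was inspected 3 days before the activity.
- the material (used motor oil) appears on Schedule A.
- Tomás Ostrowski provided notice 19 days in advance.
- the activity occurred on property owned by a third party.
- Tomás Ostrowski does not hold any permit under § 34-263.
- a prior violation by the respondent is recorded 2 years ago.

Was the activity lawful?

(i) supervisor present — satisfied.
(ii) start within hours — met.
(a) = T AND T = true.
(b) own property — fails.
(1): T OR F → true.
(a) holds permit — fails.
(b) ≥5 days' notice — met.
(c) no prior violation — not met.
(2) = F OR T OR F = true.
(i) Schedule A material — satisfied.
(ii) coverage ≥ $500,000 — holds.
(a): T AND T → true.
(b) not (weather ok) — not met.
(3): T OR F → true.
So Overall is satisfied (T AND T AND T).

Yes — lawful.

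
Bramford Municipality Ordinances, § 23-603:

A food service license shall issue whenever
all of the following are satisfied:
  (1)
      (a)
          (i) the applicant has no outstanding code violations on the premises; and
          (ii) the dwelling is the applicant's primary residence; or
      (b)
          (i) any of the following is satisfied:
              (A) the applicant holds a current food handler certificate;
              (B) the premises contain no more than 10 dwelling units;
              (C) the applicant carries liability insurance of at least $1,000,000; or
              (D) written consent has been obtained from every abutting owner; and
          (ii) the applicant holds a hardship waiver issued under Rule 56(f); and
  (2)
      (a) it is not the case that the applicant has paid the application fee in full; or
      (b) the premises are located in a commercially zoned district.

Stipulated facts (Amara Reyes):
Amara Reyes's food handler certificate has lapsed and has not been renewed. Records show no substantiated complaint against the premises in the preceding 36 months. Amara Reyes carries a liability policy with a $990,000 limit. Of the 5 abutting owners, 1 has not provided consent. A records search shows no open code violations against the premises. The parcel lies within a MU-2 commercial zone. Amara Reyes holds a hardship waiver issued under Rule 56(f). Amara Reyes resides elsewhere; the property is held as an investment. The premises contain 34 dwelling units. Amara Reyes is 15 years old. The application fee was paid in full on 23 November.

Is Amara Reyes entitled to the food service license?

(i) no code violations — met.
(ii) primary residence — not satisfied.
So (a) is not satisfied (T AND F).
(A) food handler cert. — not satisfied.
(B) ≤ 10 units — fails.
(C) insurance ≥ $1,000,000 — fails.
(D) all abutters consent — fails.
(i) = F OR F OR F OR F = false.
(ii) hardship waiver — met.
(b) = F AND T = false.
(1): F OR F → false.
(a) not (fee paid) — not satisfied.
(b) commercially zoned — holds.
(2): F OR T → true.
So Overall is not satisfied (F AND T).

No — denied.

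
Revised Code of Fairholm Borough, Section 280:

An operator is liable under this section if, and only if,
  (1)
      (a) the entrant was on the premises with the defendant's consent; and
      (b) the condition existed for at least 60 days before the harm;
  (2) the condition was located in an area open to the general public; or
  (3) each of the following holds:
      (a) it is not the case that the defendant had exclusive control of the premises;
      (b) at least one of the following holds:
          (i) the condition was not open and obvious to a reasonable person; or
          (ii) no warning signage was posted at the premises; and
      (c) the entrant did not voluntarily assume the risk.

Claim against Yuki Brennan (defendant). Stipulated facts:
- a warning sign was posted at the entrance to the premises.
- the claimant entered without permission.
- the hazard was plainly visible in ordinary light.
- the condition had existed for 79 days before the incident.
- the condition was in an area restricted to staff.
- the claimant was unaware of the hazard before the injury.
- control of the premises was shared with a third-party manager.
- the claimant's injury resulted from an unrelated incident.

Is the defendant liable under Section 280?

(a) consent to enter — fails.
(b) condition ≥60 days old — satisfied.
(1): F AND T → false.
(2) public area — not satisfied.
(a) not (exclusive control) — satisfied.
(i) not open/obvious — not satisfied.
(ii) no signage posted — fails.
(b) = F OR F = false.
(c) no assumed risk — met.
(3): T AND F AND T → false.
Overall = F OR F OR F = false.

No — not liable.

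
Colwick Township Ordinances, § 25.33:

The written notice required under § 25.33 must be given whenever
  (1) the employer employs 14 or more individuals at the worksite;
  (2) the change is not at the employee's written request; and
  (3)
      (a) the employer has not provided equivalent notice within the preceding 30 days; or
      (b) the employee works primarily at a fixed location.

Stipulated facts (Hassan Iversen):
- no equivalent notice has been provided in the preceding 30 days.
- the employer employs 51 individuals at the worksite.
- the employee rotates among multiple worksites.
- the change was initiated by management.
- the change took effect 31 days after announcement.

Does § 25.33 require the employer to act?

(1) ≥ 14 at site — met.
(2) not employee-requested — met.
(a) no recent notice — met.
(b) fixed location — not met.
(3): T OR F → true.
Overall: T AND T AND T → true.

Yes — required.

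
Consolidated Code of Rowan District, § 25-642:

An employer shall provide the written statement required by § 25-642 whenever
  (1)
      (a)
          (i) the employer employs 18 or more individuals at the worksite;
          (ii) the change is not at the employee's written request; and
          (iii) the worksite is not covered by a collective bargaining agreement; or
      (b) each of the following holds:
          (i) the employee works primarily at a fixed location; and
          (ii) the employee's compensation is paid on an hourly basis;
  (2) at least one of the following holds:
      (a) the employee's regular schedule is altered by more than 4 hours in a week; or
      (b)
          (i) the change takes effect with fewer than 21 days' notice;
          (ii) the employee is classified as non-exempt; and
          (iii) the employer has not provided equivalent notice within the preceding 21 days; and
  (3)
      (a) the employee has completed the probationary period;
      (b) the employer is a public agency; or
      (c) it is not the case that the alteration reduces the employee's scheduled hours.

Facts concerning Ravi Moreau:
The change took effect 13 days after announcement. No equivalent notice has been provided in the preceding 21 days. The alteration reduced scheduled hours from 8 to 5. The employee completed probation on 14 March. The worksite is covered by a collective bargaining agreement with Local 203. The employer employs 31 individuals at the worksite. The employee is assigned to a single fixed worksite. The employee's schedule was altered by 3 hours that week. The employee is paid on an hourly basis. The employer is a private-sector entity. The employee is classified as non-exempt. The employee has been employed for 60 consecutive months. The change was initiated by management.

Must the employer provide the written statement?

(i) ≥ 18 at site — holds.
(ii) not employee-requested — met.
(iii) no CBA — not satisfied.
(a) = T AND T AND F = false.
(i) fixed location — holds.
(ii) hourly-paid — holds.
(b): T AND T → true.
So (1) is satisfied (F OR T).
(a) schedule shift > 4h — not met.
(i) < 21 days' notice — holds.
(ii) non-exempt — met.
(iii) no recent notice — met.
So (b) is satisfied (T AND T AND T).
So (2) is satisfied (F OR T).
(a) past probation — met.
(b) public agency — not met.
(c) not (hours reduced) — not satisfied.
(3) = T OR F OR F = true.
Overall = T AND T AND T = true.

Yes — required.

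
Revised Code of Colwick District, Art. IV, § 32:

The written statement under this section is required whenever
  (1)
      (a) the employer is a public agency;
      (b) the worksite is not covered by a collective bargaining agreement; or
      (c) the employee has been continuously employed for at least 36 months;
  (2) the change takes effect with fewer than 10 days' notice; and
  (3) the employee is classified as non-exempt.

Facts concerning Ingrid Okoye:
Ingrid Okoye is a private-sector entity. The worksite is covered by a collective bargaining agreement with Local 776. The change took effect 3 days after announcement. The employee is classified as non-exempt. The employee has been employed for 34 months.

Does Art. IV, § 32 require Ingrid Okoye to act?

No — not required.

(a) public agency — fails.
(b) no CBA — fails.
(c) tenure ≥ 36 mo. — fails.
(1): F OR F OR F → false.
(2) < 10 days' notice — satisfied.
(3) non-exempt — holds.
Overall = F AND T AND T = false.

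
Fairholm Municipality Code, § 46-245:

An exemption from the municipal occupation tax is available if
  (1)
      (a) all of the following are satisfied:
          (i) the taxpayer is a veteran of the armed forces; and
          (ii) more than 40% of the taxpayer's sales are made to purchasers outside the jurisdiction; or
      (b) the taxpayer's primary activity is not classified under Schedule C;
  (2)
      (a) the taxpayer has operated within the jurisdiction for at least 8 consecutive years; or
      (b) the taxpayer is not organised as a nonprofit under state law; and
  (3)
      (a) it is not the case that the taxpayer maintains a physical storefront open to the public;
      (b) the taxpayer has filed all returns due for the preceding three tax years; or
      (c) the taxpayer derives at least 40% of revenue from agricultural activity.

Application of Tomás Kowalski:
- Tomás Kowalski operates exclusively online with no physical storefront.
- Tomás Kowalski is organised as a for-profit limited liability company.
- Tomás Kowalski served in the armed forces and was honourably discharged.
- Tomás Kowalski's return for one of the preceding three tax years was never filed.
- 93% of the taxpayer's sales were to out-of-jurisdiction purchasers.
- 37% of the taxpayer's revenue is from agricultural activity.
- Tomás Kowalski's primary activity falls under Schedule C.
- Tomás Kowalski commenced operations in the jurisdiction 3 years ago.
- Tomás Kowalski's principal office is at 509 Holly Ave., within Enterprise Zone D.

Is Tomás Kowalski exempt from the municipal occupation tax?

Yes — exempt.

(i) veteran — met.
(ii) >40% out-of-jur. sales — holds.
(a) = T AND T = true.
(b) not (Schedule C activity) — not met.
(1): T OR F → true.
(a) ≥ 8 yrs in jurisdiction — not satisfied.
(b) not (nonprofit) — holds.
(2) = F OR T = true.
(a) not (has storefront) — satisfied.
(b) returns current — not met.
(c) ≥40% agricultural — fails.
So (3) is satisfied (T OR F OR F).
Overall: T AND T AND T → true.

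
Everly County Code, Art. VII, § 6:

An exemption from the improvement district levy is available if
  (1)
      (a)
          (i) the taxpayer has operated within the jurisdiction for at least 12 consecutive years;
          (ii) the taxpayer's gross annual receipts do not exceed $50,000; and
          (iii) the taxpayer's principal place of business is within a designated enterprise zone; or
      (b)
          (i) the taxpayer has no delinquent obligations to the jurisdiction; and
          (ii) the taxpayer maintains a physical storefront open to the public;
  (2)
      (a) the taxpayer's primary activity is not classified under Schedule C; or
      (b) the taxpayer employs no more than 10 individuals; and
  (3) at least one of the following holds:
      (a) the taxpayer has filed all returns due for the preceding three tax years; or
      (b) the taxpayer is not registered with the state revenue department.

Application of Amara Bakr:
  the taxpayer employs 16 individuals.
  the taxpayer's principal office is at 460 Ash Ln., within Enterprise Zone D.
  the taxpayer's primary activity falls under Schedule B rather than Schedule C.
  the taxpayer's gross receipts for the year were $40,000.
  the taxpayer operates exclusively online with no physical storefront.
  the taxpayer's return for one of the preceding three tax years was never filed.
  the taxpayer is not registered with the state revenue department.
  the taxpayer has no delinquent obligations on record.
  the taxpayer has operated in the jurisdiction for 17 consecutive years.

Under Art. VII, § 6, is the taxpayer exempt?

(i) ≥ 12 yrs in jurisdiction — holds.
(ii) receipts ≤ $50,000 — met.
(iii) in enterprise zone — holds.
So (a) is satisfied (T AND T AND T).
(i) no delinquency — satisfied.
(ii) has storefront — not met.
(b): T AND F → false.
So (1) is satisfied (T OR F).
(a) not (Schedule C activity) — holds.
(b) ≤ 10 employees — not met.
(2): T OR F → true.
(a) returns current — not met.
(b) not (state-registered) — satisfied.
So (3) is satisfied (F OR T).
Overall = T AND T AND T = true.

Yes — exempt.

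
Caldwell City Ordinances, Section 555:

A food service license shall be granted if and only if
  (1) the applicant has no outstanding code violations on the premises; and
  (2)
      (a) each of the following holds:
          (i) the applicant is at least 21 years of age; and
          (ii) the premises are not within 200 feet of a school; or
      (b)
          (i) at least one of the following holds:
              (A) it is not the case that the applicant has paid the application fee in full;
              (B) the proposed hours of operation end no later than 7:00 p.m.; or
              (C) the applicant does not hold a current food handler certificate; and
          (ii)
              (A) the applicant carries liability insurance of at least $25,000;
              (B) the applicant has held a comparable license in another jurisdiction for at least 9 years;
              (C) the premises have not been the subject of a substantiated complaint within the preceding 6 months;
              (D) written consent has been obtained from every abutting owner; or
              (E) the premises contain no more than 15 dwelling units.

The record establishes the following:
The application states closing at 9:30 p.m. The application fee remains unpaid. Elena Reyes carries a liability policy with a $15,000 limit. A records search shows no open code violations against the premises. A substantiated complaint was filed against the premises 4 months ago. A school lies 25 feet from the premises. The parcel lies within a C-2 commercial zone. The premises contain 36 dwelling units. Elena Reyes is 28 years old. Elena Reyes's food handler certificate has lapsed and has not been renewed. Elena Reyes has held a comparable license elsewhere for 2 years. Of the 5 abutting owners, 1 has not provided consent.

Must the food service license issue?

No — denied.

(1) no code violations — satisfied.
(i) age ≥ 21 — satisfied.
(ii) ≥200 ft from school — not satisfied.
So (a) is not satisfied (T AND F).
(A) not (fee paid) — met.
(B) closes by 7 p.m. — not met.
(C) not (food handler cert.) — holds.
(i) = T OR F OR T = true.
(A) insurance ≥ $25,000 — fails.
(B) prior license ≥ 9 yr — not met.
(C) no complaint in 6 mo. — not met.
(D) all abutters consent — fails.
(E) ≤ 15 units — not met.
(ii) = F OR F OR F OR F OR F = false.
(b) = T AND F = false.
(2): F OR F → false.
Overall = T AND F = false.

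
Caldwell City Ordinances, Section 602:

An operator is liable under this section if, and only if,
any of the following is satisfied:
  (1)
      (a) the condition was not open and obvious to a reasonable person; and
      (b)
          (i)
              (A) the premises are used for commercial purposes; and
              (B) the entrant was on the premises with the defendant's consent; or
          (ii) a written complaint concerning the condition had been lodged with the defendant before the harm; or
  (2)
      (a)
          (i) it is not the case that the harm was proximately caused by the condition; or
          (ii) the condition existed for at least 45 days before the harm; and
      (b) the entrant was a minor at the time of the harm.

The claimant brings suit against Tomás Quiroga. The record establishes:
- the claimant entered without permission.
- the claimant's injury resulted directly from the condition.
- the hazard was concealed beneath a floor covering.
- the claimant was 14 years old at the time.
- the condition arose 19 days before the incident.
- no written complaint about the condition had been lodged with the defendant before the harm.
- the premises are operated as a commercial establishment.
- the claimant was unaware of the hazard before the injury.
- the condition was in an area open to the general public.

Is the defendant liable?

(a) not open/obvious — satisfied.
(A) commercial use — satisfied.
(B) consent to enter — not met.
So (i) is not satisfied (T AND F).
(ii) complaint lodged — not satisfied.
(b) = F OR F = false.
(1): T AND F → false.
(i) not (proximate cause) — not satisfied.
(ii) condition ≥45 days old — not met.
So (a) is not satisfied (F OR F).
(b) entrant a minor — met.
(2) = F AND T = false.
Overall = F OR F = false.

No — not liable.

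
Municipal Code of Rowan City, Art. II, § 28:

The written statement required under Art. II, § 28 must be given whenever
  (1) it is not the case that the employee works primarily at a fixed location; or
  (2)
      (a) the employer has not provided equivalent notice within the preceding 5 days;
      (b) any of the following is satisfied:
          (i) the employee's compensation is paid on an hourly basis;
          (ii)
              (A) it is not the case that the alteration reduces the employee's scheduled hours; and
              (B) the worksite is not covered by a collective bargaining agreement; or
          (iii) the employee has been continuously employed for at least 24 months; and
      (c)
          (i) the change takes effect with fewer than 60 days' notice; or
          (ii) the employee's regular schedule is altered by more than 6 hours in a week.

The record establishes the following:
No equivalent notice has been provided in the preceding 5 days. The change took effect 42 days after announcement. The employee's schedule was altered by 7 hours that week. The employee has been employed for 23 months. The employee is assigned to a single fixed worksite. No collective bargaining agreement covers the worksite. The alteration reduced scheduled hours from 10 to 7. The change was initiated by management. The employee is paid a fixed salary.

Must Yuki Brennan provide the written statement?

(1) not (fixed location) — not satisfied.
(a) no recent notice — met.
(i) hourly-paid — not satisfied.
(A) not (hours reduced) — not met.
(B) no CBA — holds.
(ii): F AND T → false.
(iii) tenure ≥ 24 mo. — fails.
So (b) is not satisfied (F OR F OR F).
(i) < 60 days' notice — satisfied.
(ii) schedule shift > 6h — satisfied.
So (c) is satisfied (T OR T).
(2): T AND F AND T → false.
Overall: F OR F → false.

No — not required.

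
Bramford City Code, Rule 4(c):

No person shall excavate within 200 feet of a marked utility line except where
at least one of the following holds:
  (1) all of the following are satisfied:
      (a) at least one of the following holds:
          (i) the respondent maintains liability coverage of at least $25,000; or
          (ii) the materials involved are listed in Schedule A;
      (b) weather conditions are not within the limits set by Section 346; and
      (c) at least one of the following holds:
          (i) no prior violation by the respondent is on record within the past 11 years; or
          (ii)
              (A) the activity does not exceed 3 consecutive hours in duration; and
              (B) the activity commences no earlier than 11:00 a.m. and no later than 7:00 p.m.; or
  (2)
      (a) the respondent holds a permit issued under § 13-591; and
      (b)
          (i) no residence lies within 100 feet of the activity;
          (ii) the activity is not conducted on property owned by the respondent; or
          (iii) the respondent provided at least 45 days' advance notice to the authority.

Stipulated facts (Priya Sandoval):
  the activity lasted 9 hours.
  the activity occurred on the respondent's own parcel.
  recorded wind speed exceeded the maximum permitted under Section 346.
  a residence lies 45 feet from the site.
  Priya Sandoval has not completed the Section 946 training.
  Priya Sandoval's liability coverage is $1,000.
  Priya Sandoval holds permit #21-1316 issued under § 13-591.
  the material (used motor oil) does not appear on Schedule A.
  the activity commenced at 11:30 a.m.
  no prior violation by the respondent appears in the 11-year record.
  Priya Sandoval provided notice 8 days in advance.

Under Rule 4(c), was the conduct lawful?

(i) coverage ≥ $25,000 — not satisfied.
(ii) Schedule A material — not met.
So (a) is not satisfied (F OR F).
(b) not (weather ok) — satisfied.
(i) no prior violation — satisfied.
(A) ≤ 3 hrs duration — not satisfied.
(B) start within hours — satisfied.
(ii) = F AND T = false.
So (c) is satisfied (T OR F).
(1): F AND T AND T → false.
(a) holds permit — satisfied.
(i) no residence in 100 ft — fails.
(ii) not (own property) — fails.
(iii) ≥45 days' notice — not satisfied.
(b): F OR F OR F → false.
(2): T AND F → false.
So Overall is not satisfied (F OR F).

No — unlawful.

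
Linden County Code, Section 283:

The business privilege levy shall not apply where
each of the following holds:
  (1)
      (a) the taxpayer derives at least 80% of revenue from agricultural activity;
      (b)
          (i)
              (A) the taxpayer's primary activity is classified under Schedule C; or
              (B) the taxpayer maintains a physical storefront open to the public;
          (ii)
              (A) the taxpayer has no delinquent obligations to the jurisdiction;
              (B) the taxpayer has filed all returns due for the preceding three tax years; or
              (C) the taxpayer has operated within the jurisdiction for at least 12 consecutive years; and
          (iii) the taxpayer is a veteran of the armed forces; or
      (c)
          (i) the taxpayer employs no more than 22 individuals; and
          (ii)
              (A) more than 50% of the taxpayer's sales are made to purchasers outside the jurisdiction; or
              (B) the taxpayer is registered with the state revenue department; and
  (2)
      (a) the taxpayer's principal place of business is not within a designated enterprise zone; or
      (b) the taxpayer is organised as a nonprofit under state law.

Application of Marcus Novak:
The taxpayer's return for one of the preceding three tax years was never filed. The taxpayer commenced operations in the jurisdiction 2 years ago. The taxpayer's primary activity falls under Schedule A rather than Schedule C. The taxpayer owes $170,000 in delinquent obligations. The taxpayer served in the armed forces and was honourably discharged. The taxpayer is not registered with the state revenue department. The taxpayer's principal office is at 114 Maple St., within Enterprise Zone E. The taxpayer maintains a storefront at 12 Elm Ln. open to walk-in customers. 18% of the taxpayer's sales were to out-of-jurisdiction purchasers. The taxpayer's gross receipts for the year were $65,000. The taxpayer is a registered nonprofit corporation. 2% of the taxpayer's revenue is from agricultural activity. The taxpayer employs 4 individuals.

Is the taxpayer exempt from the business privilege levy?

No — not exempt.

(a) ≥80% agricultural — not met.
(A) Schedule C activity — fails.
(B) has storefront — satisfied.
So (i) is satisfied (F OR T).
(A) no delinquency — not met.
(B) returns current — fails.
(C) ≥ 12 yrs in jurisdiction — not met.
(ii) = F OR F OR F = false.
(iii) veteran — holds.
(b) = T AND F AND T = false.
(i) ≤ 22 employees — met.
(A) >50% out-of-jur. sales — not satisfied.
(B) state-registered — not satisfied.
(ii) = F OR F = false.
(c) = T AND F = false.
So (1) is not satisfied (F OR F OR F).
(a) not (in enterprise zone) — not met.
(b) nonprofit — satisfied.
(2): F OR T → true.
Overall = F AND T = false.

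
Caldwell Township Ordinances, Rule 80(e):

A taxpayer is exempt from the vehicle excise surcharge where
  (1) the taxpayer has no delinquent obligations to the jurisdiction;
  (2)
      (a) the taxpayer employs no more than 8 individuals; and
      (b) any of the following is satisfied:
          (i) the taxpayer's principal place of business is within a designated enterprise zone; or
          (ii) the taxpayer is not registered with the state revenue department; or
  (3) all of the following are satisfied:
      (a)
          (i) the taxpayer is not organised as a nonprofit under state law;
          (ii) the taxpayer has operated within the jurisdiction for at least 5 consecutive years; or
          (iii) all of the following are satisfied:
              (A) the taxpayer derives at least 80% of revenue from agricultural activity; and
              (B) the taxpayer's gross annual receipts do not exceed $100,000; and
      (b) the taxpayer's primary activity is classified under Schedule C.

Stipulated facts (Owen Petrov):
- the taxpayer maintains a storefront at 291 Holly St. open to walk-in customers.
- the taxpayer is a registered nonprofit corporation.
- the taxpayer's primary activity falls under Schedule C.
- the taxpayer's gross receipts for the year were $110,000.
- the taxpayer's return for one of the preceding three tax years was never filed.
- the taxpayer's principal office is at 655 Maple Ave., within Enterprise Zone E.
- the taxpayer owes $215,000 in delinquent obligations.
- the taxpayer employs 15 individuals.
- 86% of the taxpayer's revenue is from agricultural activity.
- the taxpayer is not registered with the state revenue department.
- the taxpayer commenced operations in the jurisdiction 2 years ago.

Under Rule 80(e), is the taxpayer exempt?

No — not exempt.

(1) no delinquency — fails.
(a) ≤ 8 employees — not met.
(i) in enterprise zone — met.
(ii) not (state-registered) — holds.
So (b) is satisfied (T OR T).
(2): F AND T → false.
(i) not (nonprofit) — fails.
(ii) ≥ 5 yrs in jurisdiction — fails.
(A) ≥80% agricultural — satisfied.
(B) receipts ≤ $100,000 — not met.
(iii): T AND F → false.
So (a) is not satisfied (F OR F OR F).
(b) Schedule C activity — met.
(3): F AND T → false.
So Overall is not satisfied (F OR F OR F).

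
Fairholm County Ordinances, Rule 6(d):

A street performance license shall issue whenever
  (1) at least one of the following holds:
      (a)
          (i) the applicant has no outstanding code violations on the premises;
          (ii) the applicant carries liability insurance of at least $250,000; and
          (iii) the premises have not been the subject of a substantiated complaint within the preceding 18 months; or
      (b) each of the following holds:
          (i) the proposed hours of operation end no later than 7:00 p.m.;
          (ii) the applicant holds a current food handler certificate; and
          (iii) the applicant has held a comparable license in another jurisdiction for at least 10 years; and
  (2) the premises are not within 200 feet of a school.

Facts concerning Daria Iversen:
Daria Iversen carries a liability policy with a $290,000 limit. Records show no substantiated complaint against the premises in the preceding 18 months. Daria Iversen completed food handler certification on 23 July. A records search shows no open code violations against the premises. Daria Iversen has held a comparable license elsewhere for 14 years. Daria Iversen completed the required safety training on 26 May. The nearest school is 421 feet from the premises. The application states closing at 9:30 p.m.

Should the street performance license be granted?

(i) no code violations — met.
(ii) insurance ≥ $250,000 — holds.
(iii) no complaint in 18 mo. — holds.
(a) = T AND T AND T = true.
(i) closes by 7 p.m. — not met.
(ii) food handler cert. — holds.
(iii) prior license ≥ 10 yr — holds.
(b): F AND T AND T → false.
So (1) is satisfied (T OR F).
(2) ≥200 ft from school — holds.
So Overall is satisfied (T AND T).

Yes — granted.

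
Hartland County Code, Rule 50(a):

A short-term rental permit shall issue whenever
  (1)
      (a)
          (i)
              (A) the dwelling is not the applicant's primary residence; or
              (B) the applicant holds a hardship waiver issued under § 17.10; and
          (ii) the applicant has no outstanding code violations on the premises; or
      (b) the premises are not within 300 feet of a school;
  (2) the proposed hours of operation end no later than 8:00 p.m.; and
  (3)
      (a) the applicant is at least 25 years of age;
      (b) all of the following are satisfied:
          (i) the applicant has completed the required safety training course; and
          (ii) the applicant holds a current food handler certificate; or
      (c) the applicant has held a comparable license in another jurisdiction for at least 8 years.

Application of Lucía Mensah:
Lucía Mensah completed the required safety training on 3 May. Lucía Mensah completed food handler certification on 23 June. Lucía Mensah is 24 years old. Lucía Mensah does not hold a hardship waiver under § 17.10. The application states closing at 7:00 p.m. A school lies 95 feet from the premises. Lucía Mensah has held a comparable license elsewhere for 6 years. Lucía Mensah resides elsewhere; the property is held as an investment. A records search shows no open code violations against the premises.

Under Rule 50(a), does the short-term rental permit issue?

Yes — granted.

(A) not (primary residence) — satisfied.
(B) hardship waiver — not met.
So (i) is satisfied (T OR F).
(ii) no code violations — holds.
(a) = T AND T = true.
(b) ≥300 ft from school — not satisfied.
So (1) is satisfied (T OR F).
(2) closes by 8 p.m. — satisfied.
(a) age ≥ 25 — not met.
(i) safety training — met.
(ii) food handler cert. — holds.
So (b) is satisfied (T AND T).
(c) prior license ≥ 8 yr — not met.
(3): F OR T OR F → true.
Overall: T AND T AND T → true.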